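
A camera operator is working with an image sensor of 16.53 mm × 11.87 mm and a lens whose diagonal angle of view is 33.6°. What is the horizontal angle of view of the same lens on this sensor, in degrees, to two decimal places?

Sensor diagonal = √(16.53² + 11.87²) = √414.1378 ≈ 20.3504 mm.
From the diagonal AOV: f = 20.3504 / (2·tan(16.8°)) = 20.3504 / 0.60384 ≈ 33.7018 mm.
Horizontal AOV = 2·arctan(16.53 / (2 × 33.7018)) = 2·arctan(0.24524) ≈ 27.5584°.

27.56°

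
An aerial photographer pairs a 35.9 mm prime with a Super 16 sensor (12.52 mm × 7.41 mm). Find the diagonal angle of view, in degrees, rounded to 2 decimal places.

22.91°

Sensor diagonal = √(12.52² + 7.41²) = √211.6585 ≈ 14.5485 mm.
Angle of view α = 2·arctan(d/2f) with d = 14.5485 mm and f = 35.9 mm.
d/2f = 0.20263; arctan(0.20263) ≈ 11.4545°, so α ≈ 22.9090°.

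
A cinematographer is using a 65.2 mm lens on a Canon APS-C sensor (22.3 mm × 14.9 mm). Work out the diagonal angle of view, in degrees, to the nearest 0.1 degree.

Sensor diagonal = √(22.3² + 14.9²) = √719.3000 ≈ 26.8198 mm.
Angle of view α = 2·arctan(d/2f) with d = 26.8198 mm and f = 65.2 mm.
d/2f = 0.20567; arctan(0.20567) ≈ 11.6221°, so α ≈ 23.2443°.

23.2°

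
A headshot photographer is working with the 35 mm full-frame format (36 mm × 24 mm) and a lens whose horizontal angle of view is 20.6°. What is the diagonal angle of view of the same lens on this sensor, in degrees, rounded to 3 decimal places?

From the horizontal AOV: f = 36 / (2·tan(10.3°)) = 36 / 0.36346 ≈ 99.0476 mm.
Sensor diagonal = √(36² + 24²) = √1872.0000 ≈ 43.2666 mm.
Diagonal AOV = 2·arctan(43.2666 / (2 × 99.0476)) = 2·arctan(0.21841) ≈ 24.6413°.

24.641°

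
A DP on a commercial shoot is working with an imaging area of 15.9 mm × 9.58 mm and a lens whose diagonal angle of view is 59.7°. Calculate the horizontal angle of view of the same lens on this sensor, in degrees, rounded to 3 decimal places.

52.352°

Sensor diagonal = √(15.9² + 9.58²) = √344.5864 ≈ 18.5630 mm.
From the diagonal AOV: f = 18.5630 / (2·tan(29.85°)) = 18.5630 / 1.14773 ≈ 16.1737 mm.
Horizontal AOV = 2·arctan(15.9 / (2 × 16.1737)) = 2·arctan(0.49154) ≈ 52.3518°.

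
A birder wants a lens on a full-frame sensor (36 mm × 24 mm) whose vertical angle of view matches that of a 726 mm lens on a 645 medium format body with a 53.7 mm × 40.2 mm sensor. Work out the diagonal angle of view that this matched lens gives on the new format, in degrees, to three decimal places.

5.715°

Equal vertical AOV ⇒ f₂ = f₁ · 24/40.2 = 726 × 0.59701 ≈ 433.4328 mm.
Sensor diagonal = √(36² + 24²) = √1872.0000 ≈ 43.2666 mm.
Diagonal AOV on the new format = 2·arctan(43.2666 / (2 × 433.4328)) = 2·arctan(0.04991) ≈ 5.7147°.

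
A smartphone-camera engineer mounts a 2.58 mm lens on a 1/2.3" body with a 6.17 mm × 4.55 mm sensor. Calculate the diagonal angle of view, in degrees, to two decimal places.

112.11°

Sensor diagonal = √(6.17² + 4.55²) = √58.7714 ≈ 7.6663 mm.
Angle of view α = 2·arctan(d/2f) with d = 7.6663 mm and f = 2.58 mm.
d/2f = 1.48571; arctan(1.48571) ≈ 56.0563°, so α ≈ 112.1126°.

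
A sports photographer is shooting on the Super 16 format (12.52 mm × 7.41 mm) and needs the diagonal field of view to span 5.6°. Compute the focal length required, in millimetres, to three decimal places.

148.733 mm

Sensor diagonal = √(12.52² + 7.41²) = √211.6585 ≈ 14.5485 mm.
From α = 2·arctan(d/2f) we get f = d / (2·tan(α/2)).
With d = 14.5485 mm and α/2 = 2.8°, tan(α/2) ≈ 0.04891, so f ≈ 14.5485 / 0.09782 ≈ 148.7327 mm.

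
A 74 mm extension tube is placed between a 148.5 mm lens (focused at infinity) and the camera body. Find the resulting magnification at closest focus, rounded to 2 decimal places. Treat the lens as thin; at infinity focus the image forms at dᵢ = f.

The tube moves the image plane from f to f + e, so dᵢ = 148.5 + 74 = 222.5 mm. Focus is achieved when 1/f = 1/dₒ + 1/dᵢ, giving dₒ = 1/(1/f − 1/(f+e)).
Magnification m = dᵢ/dₒ = (f+e)·(1/f − 1/(f+e)) = e/f = 74/148.5 ≈ 0.4983.

0.50×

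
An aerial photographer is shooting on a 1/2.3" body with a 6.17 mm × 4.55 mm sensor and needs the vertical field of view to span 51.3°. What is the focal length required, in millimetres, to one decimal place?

From α = 2·arctan(h/2f) we get f = h / (2·tan(α/2)).
With h = 4.55 mm and α/2 = 25.65°, tan(α/2) ≈ 0.48019, so f ≈ 4.55 / 0.96039 ≈ 4.7377 mm.

4.7 mm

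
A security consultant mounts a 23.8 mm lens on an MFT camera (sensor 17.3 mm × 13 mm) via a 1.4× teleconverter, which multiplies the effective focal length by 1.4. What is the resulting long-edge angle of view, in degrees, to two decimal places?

Effective focal length f = 23.8 × 1.4 = 33.32 mm.
α = 2·arctan(17.3 / (2 × 33.32)) = 2·arctan(0.25960) ≈ 29.1059°.

29.11°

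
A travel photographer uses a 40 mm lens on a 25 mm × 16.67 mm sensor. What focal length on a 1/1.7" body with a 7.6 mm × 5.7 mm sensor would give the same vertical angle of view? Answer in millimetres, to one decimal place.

13.7 mm

Equal angle of view means equal height/f ratio, so f₂ = f₁ · (height₂/height₁) = 40 × 5.7/16.67.
f₂ = 40 × 0.34193 ≈ 13.677 mm.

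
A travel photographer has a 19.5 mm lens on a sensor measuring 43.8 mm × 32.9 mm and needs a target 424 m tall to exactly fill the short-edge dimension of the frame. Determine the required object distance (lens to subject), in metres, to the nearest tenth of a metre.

W: 424 m = 424000 mm.
Magnification m = h/W = dᵢ/dₒ; combined with 1/f = 1/dₒ + 1/dᵢ this gives dₒ = f·(1 + W/h).
dₒ = 19.5 mm × (1 + 424000/32.9) = 19.5 × 12888.5380 ≈ 251326.491 mm = 251.326 m.

251.3 m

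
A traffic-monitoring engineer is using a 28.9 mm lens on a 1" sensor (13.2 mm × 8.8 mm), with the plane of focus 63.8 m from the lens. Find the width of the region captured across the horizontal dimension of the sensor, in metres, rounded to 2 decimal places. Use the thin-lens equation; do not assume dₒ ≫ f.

dₒ: 63.8 m = 63800 mm.
Similar triangles through the lens centre give W/dₒ = w/dᵢ; with 1/f = 1/dₒ + 1/dᵢ this gives W = w·(dₒ − f)/f.
W = 13.2 mm × (63800 − 28.9) / 28.9 = 13.2 × 2206.6125 ≈ 29127.284 mm = 29.1273 m.

29.13 m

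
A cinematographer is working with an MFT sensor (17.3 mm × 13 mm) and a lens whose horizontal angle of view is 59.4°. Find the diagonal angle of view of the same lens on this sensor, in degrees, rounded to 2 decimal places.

From the horizontal AOV: f = 17.3 / (2·tan(29.7°)) = 17.3 / 1.14078 ≈ 15.1651 mm.
Sensor diagonal = √(17.3² + 13²) = √468.2900 ≈ 21.6400 mm.
Diagonal AOV = 2·arctan(21.6400 / (2 × 15.1651)) = 2·arctan(0.71348) ≈ 71.0144°.

71.01°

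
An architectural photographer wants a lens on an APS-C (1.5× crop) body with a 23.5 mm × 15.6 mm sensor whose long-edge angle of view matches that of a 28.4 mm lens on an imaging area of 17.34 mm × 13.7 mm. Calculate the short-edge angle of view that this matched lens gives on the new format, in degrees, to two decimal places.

22.91°

Equal long-edge AOV ⇒ f₂ = f₁ · 23.5/17.34 = 28.4 × 1.35525 ≈ 38.4890 mm.
Short-edge AOV on the new format = 2·arctan(15.6 / (2 × 38.4890)) = 2·arctan(0.20266) ≈ 22.9123°.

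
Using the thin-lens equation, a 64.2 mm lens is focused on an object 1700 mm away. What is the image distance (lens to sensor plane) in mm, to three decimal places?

66.720 mm

1/dᵢ = 1/f − 1/dₒ = 1/64.2 − 1/1700 = 0.0149881 mm⁻¹.
dᵢ = 1/0.0149881 ≈ 66.7196 mm.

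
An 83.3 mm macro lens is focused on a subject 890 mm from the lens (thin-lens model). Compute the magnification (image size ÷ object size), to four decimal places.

0.1033×

Thin lens: 1/f = 1/dₒ + 1/dᵢ → 1/dᵢ = 1/83.3 − 1/890 = 0.0108812 mm⁻¹, so dᵢ ≈ 91.9016 mm.
Magnification m = dᵢ/dₒ = 91.9016/890 ≈ 0.10326.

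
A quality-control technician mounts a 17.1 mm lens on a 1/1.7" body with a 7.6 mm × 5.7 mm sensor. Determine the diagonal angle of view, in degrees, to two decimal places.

Sensor diagonal = √(7.6² + 5.7²) = √90.2500 ≈ 9.5000 mm.
Angle of view α = 2·arctan(d/2f) with d = 9.5000 mm and f = 17.1 mm.
d/2f = 0.27778; arctan(0.27778) ≈ 15.5241°, so α ≈ 31.0482°.

31.05°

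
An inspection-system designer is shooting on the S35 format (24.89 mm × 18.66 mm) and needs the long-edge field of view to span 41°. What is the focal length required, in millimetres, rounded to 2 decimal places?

From α = 2·arctan(w/2f) we get f = w / (2·tan(α/2)).
With w = 24.89 mm and α/2 = 20.5°, tan(α/2) ≈ 0.37388, so f ≈ 24.89 / 0.74777 ≈ 33.2857 mm.

33.29 mm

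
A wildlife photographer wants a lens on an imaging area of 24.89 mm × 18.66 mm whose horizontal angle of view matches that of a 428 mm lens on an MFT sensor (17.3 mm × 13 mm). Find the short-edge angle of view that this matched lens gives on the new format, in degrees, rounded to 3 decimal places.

1.736°

Equal horizontal AOV ⇒ f₂ = f₁ · 24.89/17.3 = 428 × 1.43873 ≈ 615.7757 mm.
Short-edge AOV on the new format = 2·arctan(18.66 / (2 × 615.7757)) = 2·arctan(0.01515) ≈ 1.7361°.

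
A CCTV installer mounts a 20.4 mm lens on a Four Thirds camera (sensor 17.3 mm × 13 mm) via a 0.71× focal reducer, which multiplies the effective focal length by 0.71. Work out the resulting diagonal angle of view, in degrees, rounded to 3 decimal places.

Effective focal length f = 20.4 × 0.71 = 14.484 mm.
Sensor diagonal = √(17.3² + 13²) = √468.2900 ≈ 21.6400 mm.
α = 2·arctan(21.640 / (2 × 14.484)) = 2·arctan(0.74703) ≈ 73.5218°.

73.522°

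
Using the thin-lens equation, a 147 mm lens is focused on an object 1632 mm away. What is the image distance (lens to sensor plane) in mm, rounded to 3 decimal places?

161.552 mm

1/dᵢ = 1/f − 1/dₒ = 1/147 − 1/1632 = 0.0061900 mm⁻¹.
dᵢ = 1/0.0061900 ≈ 161.5515 mm.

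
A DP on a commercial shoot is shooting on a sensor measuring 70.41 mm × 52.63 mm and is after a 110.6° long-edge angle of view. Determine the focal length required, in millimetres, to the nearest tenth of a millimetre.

From α = 2·arctan(w/2f) we get f = w / (2·tan(α/2)).
With w = 70.41 mm and α/2 = 55.3°, tan(α/2) ≈ 1.44418, so f ≈ 70.41 / 2.88837 ≈ 24.3771 mm.

24.4 mm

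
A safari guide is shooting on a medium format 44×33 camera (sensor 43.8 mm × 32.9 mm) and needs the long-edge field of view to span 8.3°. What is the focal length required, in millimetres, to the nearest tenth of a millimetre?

From α = 2·arctan(w/2f) we get f = w / (2·tan(α/2)).
With w = 43.8 mm and α/2 = 4.15°, tan(α/2) ≈ 0.07256, so f ≈ 43.8 / 0.14512 ≈ 301.8271 mm.

301.8 mm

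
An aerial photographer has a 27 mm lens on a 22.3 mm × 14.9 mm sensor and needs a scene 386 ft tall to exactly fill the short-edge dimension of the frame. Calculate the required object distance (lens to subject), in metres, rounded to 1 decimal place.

W: 386 ft × 304.8 mm/ft = 117652.80 mm.
Magnification m = h/W = dᵢ/dₒ; combined with 1/f = 1/dₒ + 1/dᵢ this gives dₒ = f·(1 + W/h).
dₒ = 27 mm × (1 + 117653/14.9) = 27 × 7897.1608 ≈ 213223.342 mm = 213.223 m.

213.2 m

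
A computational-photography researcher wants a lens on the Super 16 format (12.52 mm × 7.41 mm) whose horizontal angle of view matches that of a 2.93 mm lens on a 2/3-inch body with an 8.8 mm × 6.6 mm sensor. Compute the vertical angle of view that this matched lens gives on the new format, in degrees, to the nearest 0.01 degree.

Equal horizontal AOV ⇒ f₂ = f₁ · 12.52/8.8 = 2.93 × 1.42273 ≈ 4.1686 mm.
Vertical AOV on the new format = 2·arctan(7.41 / (2 × 4.1686)) = 2·arctan(0.88879) ≈ 83.2607°.

83.26°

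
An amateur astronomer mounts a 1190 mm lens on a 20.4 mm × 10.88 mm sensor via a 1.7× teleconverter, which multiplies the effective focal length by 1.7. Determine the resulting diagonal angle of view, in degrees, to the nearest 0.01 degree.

Effective focal length f = 1190 × 1.7 = 2023 mm.
Sensor diagonal = √(20.4² + 10.88²) = √534.5344 ≈ 23.1200 mm.
α = 2·arctan(23.120 / (2 × 2023)) = 2·arctan(0.00571) ≈ 0.6548°.

0.65°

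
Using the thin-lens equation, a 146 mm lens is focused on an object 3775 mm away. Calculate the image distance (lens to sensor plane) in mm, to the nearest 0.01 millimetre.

151.87 mm

1/dᵢ = 1/f − 1/dₒ = 1/146 − 1/3775 = 0.0065844 mm⁻¹.
dᵢ = 1/0.0065844 ≈ 151.8738 mm.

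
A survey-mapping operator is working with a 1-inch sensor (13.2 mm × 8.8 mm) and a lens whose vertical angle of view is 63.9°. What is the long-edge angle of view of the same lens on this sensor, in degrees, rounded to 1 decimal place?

From the vertical AOV: f = 8.8 / (2·tan(31.95°)) = 8.8 / 1.24731 ≈ 7.0552 mm.
Long-edge AOV = 2·arctan(13.2 / (2 × 7.0552)) = 2·arctan(0.93548) ≈ 86.1818°.

86.2°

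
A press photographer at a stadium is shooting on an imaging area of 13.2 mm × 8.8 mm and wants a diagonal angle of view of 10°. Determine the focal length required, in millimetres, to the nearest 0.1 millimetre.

90.7 mm

Sensor diagonal = √(13.2² + 8.8²) = √251.6800 ≈ 15.8644 mm.
From α = 2·arctan(d/2f) we get f = d / (2·tan(α/2)).
With d = 15.8644 mm and α/2 = 5°, tan(α/2) ≈ 0.08749, so f ≈ 15.8644 / 0.17498 ≈ 90.6656 mm.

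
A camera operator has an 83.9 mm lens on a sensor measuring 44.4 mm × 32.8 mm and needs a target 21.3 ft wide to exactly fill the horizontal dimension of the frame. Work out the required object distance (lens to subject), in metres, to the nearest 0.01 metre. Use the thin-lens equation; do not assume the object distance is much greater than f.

W: 21.3 ft × 304.8 mm/ft = 6492.24 mm.
Magnification m = w/W = dᵢ/dₒ; combined with 1/f = 1/dₒ + 1/dᵢ this gives dₒ = f·(1 + W/w).
dₒ = 83.9 mm × (1 + 6492.24/44.4) = 83.9 × 147.2216 ≈ 12351.894 mm = 12.3519 m.

12.35 m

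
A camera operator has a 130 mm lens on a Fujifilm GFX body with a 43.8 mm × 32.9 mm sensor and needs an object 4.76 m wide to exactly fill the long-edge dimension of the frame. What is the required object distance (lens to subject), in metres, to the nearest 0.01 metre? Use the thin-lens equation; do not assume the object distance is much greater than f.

W: 4.76 m = 4760 mm.
Magnification m = w/W = dᵢ/dₒ; combined with 1/f = 1/dₒ + 1/dᵢ this gives dₒ = f·(1 + W/w).
dₒ = 130 mm × (1 + 4760/43.8) = 130 × 109.6758 ≈ 14257.854 mm = 14.2579 m.

14.26 m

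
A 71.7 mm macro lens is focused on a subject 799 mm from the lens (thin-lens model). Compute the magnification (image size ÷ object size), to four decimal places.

Thin lens: 1/f = 1/dₒ + 1/dᵢ → 1/dᵢ = 1/71.7 − 1/799 = 0.0126954 mm⁻¹, so dᵢ ≈ 78.7685 mm.
Magnification m = dᵢ/dₒ = 78.7685/799 ≈ 0.09858.

0.0986×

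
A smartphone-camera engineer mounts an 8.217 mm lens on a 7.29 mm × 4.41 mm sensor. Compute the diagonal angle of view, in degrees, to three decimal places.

Sensor diagonal = √(7.29² + 4.41²) = √72.5922 ≈ 8.5201 mm.
Angle of view α = 2·arctan(d/2f) with d = 8.5201 mm and f = 8.217 mm.
d/2f = 0.51844; arctan(0.51844) ≈ 27.4042°, so α ≈ 54.8084°.

54.808°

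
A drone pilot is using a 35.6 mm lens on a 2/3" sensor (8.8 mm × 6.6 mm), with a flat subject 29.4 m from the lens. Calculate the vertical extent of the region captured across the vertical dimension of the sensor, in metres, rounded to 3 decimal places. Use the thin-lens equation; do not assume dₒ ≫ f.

5.444 m

dₒ: 29.4 m = 29400 mm.
Similar triangles through the lens centre give W/dₒ = h/dᵢ; with 1/f = 1/dₒ + 1/dᵢ this gives W = h·(dₒ − f)/f.
W = 6.6 mm × (29400 − 35.6) / 35.6 = 6.6 × 824.8427 ≈ 5443.962 mm = 5.44396 m.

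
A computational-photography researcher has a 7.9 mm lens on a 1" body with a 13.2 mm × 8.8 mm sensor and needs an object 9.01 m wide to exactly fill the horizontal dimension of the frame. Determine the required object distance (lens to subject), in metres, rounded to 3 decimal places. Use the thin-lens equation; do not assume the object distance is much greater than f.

5.400 m

W: 9.01 m = 9010 mm.
Magnification m = w/W = dᵢ/dₒ; combined with 1/f = 1/dₒ + 1/dᵢ this gives dₒ = f·(1 + W/w).
dₒ = 7.9 mm × (1 + 9010/13.2) = 7.9 × 683.5758 ≈ 5400.248 mm = 5.40025 m.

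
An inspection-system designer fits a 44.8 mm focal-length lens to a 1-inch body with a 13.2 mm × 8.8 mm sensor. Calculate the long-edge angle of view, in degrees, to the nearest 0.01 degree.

16.76°

Angle of view α = 2·arctan(w/2f) with w = 13.2 mm and f = 44.8 mm.
w/2f = 0.14732; arctan(0.14732) ≈ 8.3806°, so α ≈ 16.7612°.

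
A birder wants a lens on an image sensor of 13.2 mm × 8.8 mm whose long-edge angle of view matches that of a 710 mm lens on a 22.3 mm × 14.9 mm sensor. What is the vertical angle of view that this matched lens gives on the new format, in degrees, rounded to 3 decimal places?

1.200°

Equal long-edge AOV ⇒ f₂ = f₁ · 13.2/22.3 = 710 × 0.59193 ≈ 420.2691 mm.
Vertical AOV on the new format = 2·arctan(8.8 / (2 × 420.2691)) = 2·arctan(0.01047) ≈ 1.1997°.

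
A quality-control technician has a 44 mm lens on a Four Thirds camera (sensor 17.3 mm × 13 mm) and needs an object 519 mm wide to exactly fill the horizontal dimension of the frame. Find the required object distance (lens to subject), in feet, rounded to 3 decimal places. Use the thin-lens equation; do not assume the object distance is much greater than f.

4.475 ft

Magnification m = w/W = dᵢ/dₒ; combined with 1/f = 1/dₒ + 1/dᵢ this gives dₒ = f·(1 + W/w).
dₒ = 44 mm × (1 + 519/17.3) = 44 × 31.0000 ≈ 1364.000 mm = 1364.000/304.8 ft = 4.47507 ft.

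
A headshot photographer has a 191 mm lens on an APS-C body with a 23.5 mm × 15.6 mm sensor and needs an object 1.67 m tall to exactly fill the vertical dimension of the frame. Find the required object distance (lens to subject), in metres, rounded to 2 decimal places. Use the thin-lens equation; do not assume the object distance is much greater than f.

W: 1.67 m = 1670 mm.
Magnification m = h/W = dᵢ/dₒ; combined with 1/f = 1/dₒ + 1/dᵢ this gives dₒ = f·(1 + W/h).
dₒ = 191 mm × (1 + 1670/15.6) = 191 × 108.0513 ≈ 20637.795 mm = 20.6378 m.

20.64 m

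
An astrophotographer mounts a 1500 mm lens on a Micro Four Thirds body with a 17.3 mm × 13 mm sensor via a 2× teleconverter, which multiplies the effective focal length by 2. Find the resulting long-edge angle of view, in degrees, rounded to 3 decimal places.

Effective focal length f = 1500 × 2 = 3000 mm.
α = 2·arctan(17.3 / (2 × 3000)) = 2·arctan(0.00288) ≈ 0.3304°.

0.330°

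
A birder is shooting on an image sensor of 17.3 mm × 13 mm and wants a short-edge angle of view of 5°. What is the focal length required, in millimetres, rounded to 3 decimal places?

From α = 2·arctan(h/2f) we get f = h / (2·tan(α/2)).
With h = 13 mm and α/2 = 2.5°, tan(α/2) ≈ 0.04366, so f ≈ 13 / 0.08732 ≈ 148.8745 mm.

148.874 mm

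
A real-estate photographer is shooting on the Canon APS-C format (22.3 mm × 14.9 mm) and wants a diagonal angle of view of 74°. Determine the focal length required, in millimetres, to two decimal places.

17.80 mm

Sensor diagonal = √(22.3² + 14.9²) = √719.3000 ≈ 26.8198 mm.
From α = 2·arctan(d/2f) we get f = d / (2·tan(α/2)).
With d = 26.8198 mm and α/2 = 37°, tan(α/2) ≈ 0.75355, so f ≈ 26.8198 / 1.50711 ≈ 17.7955 mm.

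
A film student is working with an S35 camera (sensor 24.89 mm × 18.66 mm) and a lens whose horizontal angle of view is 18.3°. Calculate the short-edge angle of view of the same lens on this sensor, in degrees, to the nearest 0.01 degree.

From the horizontal AOV: f = 24.89 / (2·tan(9.15°)) = 24.89 / 0.32214 ≈ 77.2649 mm.
Short-edge AOV = 2·arctan(18.66 / (2 × 77.2649)) = 2·arctan(0.12075) ≈ 13.7706°.

13.77°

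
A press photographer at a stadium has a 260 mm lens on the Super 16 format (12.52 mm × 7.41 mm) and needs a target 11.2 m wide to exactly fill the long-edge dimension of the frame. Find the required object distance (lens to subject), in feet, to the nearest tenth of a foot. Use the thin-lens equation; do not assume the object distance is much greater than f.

W: 11.2 m = 11200 mm.
Magnification m = w/W = dᵢ/dₒ; combined with 1/f = 1/dₒ + 1/dᵢ this gives dₒ = f·(1 + W/w).
dₒ = 260 mm × (1 + 11200/12.52) = 260 × 895.5687 ≈ 232847.859 mm = 232847.859/304.8 ft = 763.937 ft.

763.9 ft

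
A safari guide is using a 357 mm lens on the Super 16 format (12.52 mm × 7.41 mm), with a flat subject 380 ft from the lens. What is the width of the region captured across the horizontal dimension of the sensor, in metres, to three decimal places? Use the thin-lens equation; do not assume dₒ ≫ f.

4.049 m

dₒ: 380 ft × 304.8 mm/ft = 115824.00 mm.
Similar triangles through the lens centre give W/dₒ = w/dᵢ; with 1/f = 1/dₒ + 1/dᵢ this gives W = w·(dₒ − f)/f.
W = 12.52 mm × (115824 − 357) / 357 = 12.52 × 323.4370 ≈ 4049.431 mm = 4.04943 m.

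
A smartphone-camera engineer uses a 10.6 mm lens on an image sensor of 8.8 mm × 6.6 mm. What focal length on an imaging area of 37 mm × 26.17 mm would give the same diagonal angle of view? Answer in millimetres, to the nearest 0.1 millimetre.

Sensor diagonal = √(8.8² + 6.6²) = √121.0000 ≈ 11.0000 mm.
Sensor diagonal = √(37² + 26.17²) = √2053.8689 ≈ 45.3196 mm.
Equal angle of view means equal diagonal/f ratio, so f₂ = f₁ · (diagonal₂/diagonal₁) = 10.6 × 45.3196/11.0000.
f₂ = 10.6 × 4.11997 ≈ 43.672 mm.

43.7 mm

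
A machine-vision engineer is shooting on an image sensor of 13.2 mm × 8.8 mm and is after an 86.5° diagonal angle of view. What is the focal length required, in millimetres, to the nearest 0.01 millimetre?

8.43 mm

Sensor diagonal = √(13.2² + 8.8²) = √251.6800 ≈ 15.8644 mm.
From α = 2·arctan(d/2f) we get f = d / (2·tan(α/2)).
With d = 15.8644 mm and α/2 = 43.25°, tan(α/2) ≈ 0.94071, so f ≈ 15.8644 / 1.88141 ≈ 8.4322 mm.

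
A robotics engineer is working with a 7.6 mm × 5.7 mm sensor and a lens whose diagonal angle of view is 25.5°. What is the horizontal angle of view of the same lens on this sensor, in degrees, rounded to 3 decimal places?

Sensor diagonal = √(7.6² + 5.7²) = √90.2500 ≈ 9.5000 mm.
From the diagonal AOV: f = 9.5000 / (2·tan(12.75°)) = 9.5000 / 0.45255 ≈ 20.9920 mm.
Horizontal AOV = 2·arctan(7.6 / (2 × 20.9920)) = 2·arctan(0.18102) ≈ 20.5213°.

20.521°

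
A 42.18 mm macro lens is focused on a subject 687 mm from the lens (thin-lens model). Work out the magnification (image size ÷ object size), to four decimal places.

0.0654×

Thin lens: 1/f = 1/dₒ + 1/dᵢ → 1/dᵢ = 1/42.18 − 1/687 = 0.0222523 mm⁻¹, so dᵢ ≈ 44.9391 mm.
Magnification m = dᵢ/dₒ = 44.9391/687 ≈ 0.06541.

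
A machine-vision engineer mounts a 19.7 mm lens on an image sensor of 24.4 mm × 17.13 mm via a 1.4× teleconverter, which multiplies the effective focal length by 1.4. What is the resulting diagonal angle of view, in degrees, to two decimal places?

56.78°

Effective focal length f = 19.7 × 1.4 = 27.58 mm.
Sensor diagonal = √(24.4² + 17.13²) = √888.7969 ≈ 29.8127 mm.
α = 2·arctan(29.813 / (2 × 27.58)) = 2·arctan(0.54048) ≈ 56.7804°.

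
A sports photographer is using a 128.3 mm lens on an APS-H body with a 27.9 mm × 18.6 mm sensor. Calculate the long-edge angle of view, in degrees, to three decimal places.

Angle of view α = 2·arctan(w/2f) with w = 27.9 mm and f = 128.3 mm.
w/2f = 0.10873; arctan(0.10873) ≈ 6.2054°, so α ≈ 12.4107°.

12.411°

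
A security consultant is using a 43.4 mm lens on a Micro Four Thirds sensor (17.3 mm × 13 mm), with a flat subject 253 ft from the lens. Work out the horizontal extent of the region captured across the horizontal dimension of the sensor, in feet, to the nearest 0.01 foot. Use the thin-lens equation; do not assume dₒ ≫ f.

dₒ: 253 ft × 304.8 mm/ft = 77114.40 mm.
Similar triangles through the lens centre give W/dₒ = w/dᵢ; with 1/f = 1/dₒ + 1/dᵢ this gives W = w·(dₒ − f)/f.
W = 17.3 mm × (77114.4 − 43.4) / 43.4 = 17.3 × 1775.8294 ≈ 30721.849 mm = 30721.849/304.8 ft = 100.793 ft.

100.79 ft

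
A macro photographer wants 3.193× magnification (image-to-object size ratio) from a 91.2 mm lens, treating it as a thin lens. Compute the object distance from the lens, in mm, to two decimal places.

119.76 mm

With m = dᵢ/dₒ and 1/f = 1/dₒ + 1/dᵢ, substituting dᵢ = m·dₒ gives 1/f = (1 + 1/m)/dₒ, hence dₒ = f·(1 + 1/m).
dₒ = 91.2 × (1 + 1/3.193) = 91.2 × 1.31319 ≈ 119.762 mm.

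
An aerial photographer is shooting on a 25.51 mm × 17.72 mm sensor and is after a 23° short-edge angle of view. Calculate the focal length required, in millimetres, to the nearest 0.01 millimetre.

43.55 mm

From α = 2·arctan(h/2f) we get f = h / (2·tan(α/2)).
With h = 17.72 mm and α/2 = 11.5°, tan(α/2) ≈ 0.20345, so f ≈ 17.72 / 0.40690 ≈ 43.5483 mm.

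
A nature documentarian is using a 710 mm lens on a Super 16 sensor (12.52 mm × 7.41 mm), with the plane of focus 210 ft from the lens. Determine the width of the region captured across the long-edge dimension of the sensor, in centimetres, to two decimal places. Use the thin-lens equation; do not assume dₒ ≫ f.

111.62 cm

dₒ: 210 ft × 304.8 mm/ft = 64008.00 mm.
Similar triangles through the lens centre give W/dₒ = w/dᵢ; with 1/f = 1/dₒ + 1/dᵢ this gives W = w·(dₒ − f)/f.
W = 12.52 mm × (64008 − 710) / 710 = 12.52 × 89.1521 ≈ 1116.184 mm = 111.618 cm.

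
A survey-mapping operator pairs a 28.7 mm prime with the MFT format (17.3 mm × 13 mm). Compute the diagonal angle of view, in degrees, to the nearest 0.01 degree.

Sensor diagonal = √(17.3² + 13²) = √468.2900 ≈ 21.6400 mm.
Angle of view α = 2·arctan(d/2f) with d = 21.6400 mm and f = 28.7 mm.
d/2f = 0.37700; arctan(0.37700) ≈ 20.6566°, so α ≈ 41.3133°.

41.31°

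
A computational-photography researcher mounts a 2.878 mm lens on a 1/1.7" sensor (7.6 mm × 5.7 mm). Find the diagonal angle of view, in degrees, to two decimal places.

117.58°

Sensor diagonal = √(7.6² + 5.7²) = √90.2500 ≈ 9.5000 mm.
Angle of view α = 2·arctan(d/2f) with d = 9.5000 mm and f = 2.878 mm.
d/2f = 1.65045; arctan(1.65045) ≈ 58.7885°, so α ≈ 117.5771°.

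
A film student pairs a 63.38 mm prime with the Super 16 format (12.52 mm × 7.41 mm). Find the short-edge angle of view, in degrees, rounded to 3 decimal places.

6.691°

Angle of view α = 2·arctan(h/2f) with h = 7.41 mm and f = 63.38 mm.
h/2f = 0.05846; arctan(0.05846) ≈ 3.3455°, so α ≈ 6.6911°.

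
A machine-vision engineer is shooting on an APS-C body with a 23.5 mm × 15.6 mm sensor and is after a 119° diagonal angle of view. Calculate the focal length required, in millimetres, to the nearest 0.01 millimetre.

Sensor diagonal = √(23.5² + 15.6²) = √795.6100 ≈ 28.2066 mm.
From α = 2·arctan(d/2f) we get f = d / (2·tan(α/2)).
With d = 28.2066 mm and α/2 = 59.5°, tan(α/2) ≈ 1.69766, so f ≈ 28.2066 / 3.39533 ≈ 8.3075 mm.

8.31 mm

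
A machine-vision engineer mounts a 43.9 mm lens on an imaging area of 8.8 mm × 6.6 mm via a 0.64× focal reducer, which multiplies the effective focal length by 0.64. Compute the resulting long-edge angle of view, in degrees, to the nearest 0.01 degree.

17.80°

Effective focal length f = 43.9 × 0.64 = 28.096 mm.
α = 2·arctan(8.8 / (2 × 28.096)) = 2·arctan(0.15661) ≈ 17.8011°.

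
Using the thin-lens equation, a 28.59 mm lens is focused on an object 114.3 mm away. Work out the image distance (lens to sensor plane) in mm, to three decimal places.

1/dᵢ = 1/f − 1/dₒ = 1/28.59 − 1/114.3 = 0.0262284 mm⁻¹.
dᵢ = 1/0.0262284 ≈ 38.1267 mm.

38.127 mm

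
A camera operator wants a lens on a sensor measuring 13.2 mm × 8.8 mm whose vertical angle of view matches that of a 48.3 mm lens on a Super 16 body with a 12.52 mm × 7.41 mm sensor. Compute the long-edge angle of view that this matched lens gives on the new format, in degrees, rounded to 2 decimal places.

13.13°

Equal vertical AOV ⇒ f₂ = f₁ · 8.8/7.41 = 48.3 × 1.18758 ≈ 57.3603 mm.
Long-edge AOV on the new format = 2·arctan(13.2 / (2 × 57.3603)) = 2·arctan(0.11506) ≈ 13.1274°.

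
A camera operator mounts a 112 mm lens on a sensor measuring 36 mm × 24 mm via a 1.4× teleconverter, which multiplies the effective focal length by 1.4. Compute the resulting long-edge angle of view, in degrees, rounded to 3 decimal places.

13.097°

Effective focal length f = 112 × 1.4 = 156.8 mm.
α = 2·arctan(36 / (2 × 156.8)) = 2·arctan(0.11480) ≈ 13.0973°.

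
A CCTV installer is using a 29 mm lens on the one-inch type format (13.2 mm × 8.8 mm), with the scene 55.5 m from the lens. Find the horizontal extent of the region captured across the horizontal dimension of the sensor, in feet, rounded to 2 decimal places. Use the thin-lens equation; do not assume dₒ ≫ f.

dₒ: 55.5 m = 55500 mm.
Similar triangles through the lens centre give W/dₒ = w/dᵢ; with 1/f = 1/dₒ + 1/dᵢ this gives W = w·(dₒ − f)/f.
W = 13.2 mm × (55500 − 29) / 29 = 13.2 × 1912.7931 ≈ 25248.869 mm = 25248.869/304.8 ft = 82.8375 ft.

82.84 ft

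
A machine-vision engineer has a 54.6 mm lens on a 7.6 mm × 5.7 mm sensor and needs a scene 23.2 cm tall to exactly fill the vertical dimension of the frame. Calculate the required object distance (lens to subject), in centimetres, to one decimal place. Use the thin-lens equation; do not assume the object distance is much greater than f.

227.7 cm

W: 23.2 cm = 232 mm.
Magnification m = h/W = dᵢ/dₒ; combined with 1/f = 1/dₒ + 1/dᵢ this gives dₒ = f·(1 + W/h).
dₒ = 54.6 mm × (1 + 232/5.7) = 54.6 × 41.7018 ≈ 2276.916 mm = 227.692 cm.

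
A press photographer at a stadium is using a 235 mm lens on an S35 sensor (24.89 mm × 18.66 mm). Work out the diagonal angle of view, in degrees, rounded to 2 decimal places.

Sensor diagonal = √(24.89² + 18.66²) = √967.7077 ≈ 31.1080 mm.
Angle of view α = 2·arctan(d/2f) with d = 31.1080 mm and f = 235 mm.
d/2f = 0.06619; arctan(0.06619) ≈ 3.7867°, so α ≈ 7.5735°.

7.57°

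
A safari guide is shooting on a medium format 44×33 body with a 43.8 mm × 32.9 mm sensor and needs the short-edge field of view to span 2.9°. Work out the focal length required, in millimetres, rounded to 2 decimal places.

649.87 mm

From α = 2·arctan(h/2f) we get f = h / (2·tan(α/2)).
With h = 32.9 mm and α/2 = 1.45°, tan(α/2) ≈ 0.02531, so f ≈ 32.9 / 0.05063 ≈ 649.8720 mm.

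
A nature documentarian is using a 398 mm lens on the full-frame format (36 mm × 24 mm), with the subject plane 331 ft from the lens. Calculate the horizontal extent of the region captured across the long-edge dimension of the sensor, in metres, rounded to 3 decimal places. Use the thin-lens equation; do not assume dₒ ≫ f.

dₒ: 331 ft × 304.8 mm/ft = 100888.80 mm.
Similar triangles through the lens centre give W/dₒ = w/dᵢ; with 1/f = 1/dₒ + 1/dᵢ this gives W = w·(dₒ − f)/f.
W = 36 mm × (100889 − 398) / 398 = 36 × 252.4894 ≈ 9089.620 mm = 9.08962 m.

9.090 m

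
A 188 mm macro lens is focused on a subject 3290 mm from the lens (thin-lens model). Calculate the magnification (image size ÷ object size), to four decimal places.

0.0606×

Thin lens: 1/f = 1/dₒ + 1/dᵢ → 1/dᵢ = 1/188 − 1/3290 = 0.0050152 mm⁻¹, so dᵢ ≈ 199.3939 mm.
Magnification m = dᵢ/dₒ = 199.3939/3290 ≈ 0.06061.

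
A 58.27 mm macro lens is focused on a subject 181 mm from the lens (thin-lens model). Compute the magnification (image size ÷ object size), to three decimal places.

Thin lens: 1/f = 1/dₒ + 1/dᵢ → 1/dᵢ = 1/58.27 − 1/181 = 0.0116366 mm⁻¹, so dᵢ ≈ 85.9355 mm.
Magnification m = dᵢ/dₒ = 85.9355/181 ≈ 0.47478.

0.475×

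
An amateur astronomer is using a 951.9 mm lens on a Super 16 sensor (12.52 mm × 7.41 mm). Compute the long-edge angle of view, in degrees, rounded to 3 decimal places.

0.754°

Angle of view α = 2·arctan(w/2f) with w = 12.52 mm and f = 951.9 mm.
w/2f = 0.00658; arctan(0.00658) ≈ 0.3768°, so α ≈ 0.7536°.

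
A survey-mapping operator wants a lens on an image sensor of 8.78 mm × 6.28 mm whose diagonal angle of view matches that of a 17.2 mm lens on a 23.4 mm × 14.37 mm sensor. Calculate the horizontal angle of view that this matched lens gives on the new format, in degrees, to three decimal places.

Sensor diagonal = √(23.4² + 14.37²) = √754.0569 ≈ 27.4601 mm.
Sensor diagonal = √(8.78² + 6.28²) = √116.5268 ≈ 10.7948 mm.
Equal diagonal AOV ⇒ f₂ = f₁ · 10.7948/27.4601 = 17.2 × 0.39311 ≈ 6.7614 mm.
Horizontal AOV on the new format = 2·arctan(8.78 / (2 × 6.7614)) = 2·arctan(0.64927) ≈ 65.9889°.

65.989°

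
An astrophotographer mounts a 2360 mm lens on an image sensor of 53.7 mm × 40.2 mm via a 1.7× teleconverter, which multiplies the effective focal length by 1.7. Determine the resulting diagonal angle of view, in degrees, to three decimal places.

Effective focal length f = 2360 × 1.7 = 4012 mm.
Sensor diagonal = √(53.7² + 40.2²) = √4499.7300 ≈ 67.0800 mm.
α = 2·arctan(67.080 / (2 × 4012)) = 2·arctan(0.00836) ≈ 0.9580°.

0.958°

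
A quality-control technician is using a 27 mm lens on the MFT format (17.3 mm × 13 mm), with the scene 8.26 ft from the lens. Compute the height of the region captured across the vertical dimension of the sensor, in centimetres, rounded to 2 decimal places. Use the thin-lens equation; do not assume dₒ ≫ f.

dₒ: 8.26 ft × 304.8 mm/ft = 2517.65 mm.
Similar triangles through the lens centre give W/dₒ = h/dᵢ; with 1/f = 1/dₒ + 1/dᵢ this gives W = h·(dₒ − f)/f.
W = 13 mm × (2517.65 − 27) / 27 = 13 × 92.2462 ≈ 1199.201 mm = 119.92 cm.

119.92 cm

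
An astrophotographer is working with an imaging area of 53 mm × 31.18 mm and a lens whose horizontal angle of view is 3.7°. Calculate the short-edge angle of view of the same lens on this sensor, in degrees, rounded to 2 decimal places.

From the horizontal AOV: f = 53 / (2·tan(1.85°)) = 53 / 0.06460 ≈ 820.4381 mm.
Short-edge AOV = 2·arctan(31.18 / (2 × 820.4381)) = 2·arctan(0.01900) ≈ 2.1772°.

2.18°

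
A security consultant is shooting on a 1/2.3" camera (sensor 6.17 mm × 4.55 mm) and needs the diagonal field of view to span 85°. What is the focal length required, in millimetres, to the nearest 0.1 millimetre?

Sensor diagonal = √(6.17² + 4.55²) = √58.7714 ≈ 7.6663 mm.
From α = 2·arctan(d/2f) we get f = d / (2·tan(α/2)).
With d = 7.6663 mm and α/2 = 42.5°, tan(α/2) ≈ 0.91633, so f ≈ 7.6663 / 1.83266 ≈ 4.1831 mm.

4.2 mm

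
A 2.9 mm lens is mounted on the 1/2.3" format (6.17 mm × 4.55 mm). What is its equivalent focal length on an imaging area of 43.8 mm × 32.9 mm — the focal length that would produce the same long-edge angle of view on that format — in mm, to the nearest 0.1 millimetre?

Equal angle of view means equal width/f ratio, so f₂ = f₁ · (width₂/width₁) = 2.9 × 43.8/6.17.
f₂ = 2.9 × 7.09887 ≈ 20.587 mm.

20.6 mm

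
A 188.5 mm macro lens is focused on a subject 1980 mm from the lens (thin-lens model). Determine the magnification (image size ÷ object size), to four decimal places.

Thin lens: 1/f = 1/dₒ + 1/dᵢ → 1/dᵢ = 1/188.5 − 1/1980 = 0.0048000 mm⁻¹, so dᵢ ≈ 208.3338 mm.
Magnification m = dᵢ/dₒ = 208.3338/1980 ≈ 0.10522.

0.1052×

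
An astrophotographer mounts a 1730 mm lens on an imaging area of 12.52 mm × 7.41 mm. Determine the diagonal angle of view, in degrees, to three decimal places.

Sensor diagonal = √(12.52² + 7.41²) = √211.6585 ≈ 14.5485 mm.
Angle of view α = 2·arctan(d/2f) with d = 14.5485 mm and f = 1730 mm.
d/2f = 0.00420; arctan(0.00420) ≈ 0.2409°, so α ≈ 0.4818°.

0.482°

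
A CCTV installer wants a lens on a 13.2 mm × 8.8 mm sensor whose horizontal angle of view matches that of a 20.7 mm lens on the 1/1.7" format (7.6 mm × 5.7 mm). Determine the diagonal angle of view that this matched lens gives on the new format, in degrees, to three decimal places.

Equal horizontal AOV ⇒ f₂ = f₁ · 13.2/7.6 = 20.7 × 1.73684 ≈ 35.9526 mm.
Sensor diagonal = √(13.2² + 8.8²) = √251.6800 ≈ 15.8644 mm.
Diagonal AOV on the new format = 2·arctan(15.8644 / (2 × 35.9526)) = 2·arctan(0.22063) ≈ 24.8836°.

24.884°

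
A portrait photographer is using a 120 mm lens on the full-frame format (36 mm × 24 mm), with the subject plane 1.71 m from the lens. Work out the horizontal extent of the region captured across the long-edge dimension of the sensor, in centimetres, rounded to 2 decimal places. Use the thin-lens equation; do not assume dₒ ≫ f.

dₒ: 1.71 m = 1710 mm.
Similar triangles through the lens centre give W/dₒ = w/dᵢ; with 1/f = 1/dₒ + 1/dᵢ this gives W = w·(dₒ − f)/f.
W = 36 mm × (1710 − 120) / 120 = 36 × 13.2500 ≈ 477.000 mm = 47.7 cm.

47.70 cm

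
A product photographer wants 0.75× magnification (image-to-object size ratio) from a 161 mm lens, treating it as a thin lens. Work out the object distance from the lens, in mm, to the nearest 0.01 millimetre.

With m = dᵢ/dₒ and 1/f = 1/dₒ + 1/dᵢ, substituting dᵢ = m·dₒ gives 1/f = (1 + 1/m)/dₒ, hence dₒ = f·(1 + 1/m).
dₒ = 161 × (1 + 1/0.75) = 161 × 2.33333 ≈ 375.667 mm.

375.67 mm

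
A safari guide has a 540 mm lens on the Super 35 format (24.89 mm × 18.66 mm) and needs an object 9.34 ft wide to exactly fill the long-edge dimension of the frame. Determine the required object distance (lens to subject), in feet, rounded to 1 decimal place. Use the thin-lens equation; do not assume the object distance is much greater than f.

W: 9.34 ft × 304.8 mm/ft = 2846.83 mm.
Magnification m = w/W = dᵢ/dₒ; combined with 1/f = 1/dₒ + 1/dᵢ this gives dₒ = f·(1 + W/w).
dₒ = 540 mm × (1 + 2846.83/24.89) = 540 × 115.3765 ≈ 62303.328 mm = 62303.328/304.8 ft = 204.407 ft.

204.4 ft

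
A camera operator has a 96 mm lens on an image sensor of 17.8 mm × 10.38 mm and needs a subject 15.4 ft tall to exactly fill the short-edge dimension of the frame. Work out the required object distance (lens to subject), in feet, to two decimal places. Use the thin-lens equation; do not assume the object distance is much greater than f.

W: 15.4 ft × 304.8 mm/ft = 4693.92 mm.
Magnification m = h/W = dᵢ/dₒ; combined with 1/f = 1/dₒ + 1/dᵢ this gives dₒ = f·(1 + W/h).
dₒ = 96 mm × (1 + 4693.92/10.38) = 96 × 453.2081 ≈ 43507.975 mm = 43507.975/304.8 ft = 142.743 ft.

142.74 ft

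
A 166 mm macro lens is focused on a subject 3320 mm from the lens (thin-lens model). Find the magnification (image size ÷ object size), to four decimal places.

0.0526×

Thin lens: 1/f = 1/dₒ + 1/dᵢ → 1/dᵢ = 1/166 − 1/3320 = 0.0057229 mm⁻¹, so dᵢ ≈ 174.7368 mm.
Magnification m = dᵢ/dₒ = 174.7368/3320 ≈ 0.05263.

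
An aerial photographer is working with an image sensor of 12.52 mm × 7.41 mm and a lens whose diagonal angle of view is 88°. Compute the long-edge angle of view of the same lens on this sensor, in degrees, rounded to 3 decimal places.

Sensor diagonal = √(12.52² + 7.41²) = √211.6585 ≈ 14.5485 mm.
From the diagonal AOV: f = 14.5485 / (2·tan(44°)) = 14.5485 / 1.93138 ≈ 7.5327 mm.
Long-edge AOV = 2·arctan(12.52 / (2 × 7.5327)) = 2·arctan(0.83104) ≈ 79.4561°.

79.456°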